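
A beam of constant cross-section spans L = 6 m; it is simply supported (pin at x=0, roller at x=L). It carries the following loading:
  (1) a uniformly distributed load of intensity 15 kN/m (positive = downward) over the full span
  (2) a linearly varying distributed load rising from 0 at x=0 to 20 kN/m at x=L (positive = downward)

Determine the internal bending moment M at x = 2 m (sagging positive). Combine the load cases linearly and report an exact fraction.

M(2) = 860/9 kN·m

Load 1 — uniform load w=15 kN/m over full span:
  M_1 = wx(L-x)/2 = 15·2·(6-2)/2 = 60 kN·m
Load 2 — triangular load w₀=20 kN/m (0→w₀ over full span):
  M_2 = w₀Lx/6 - w₀x³/(6L) = 20·6·2/6 - 20·2³/(6·6) = 320/9 kN·m
Superposition: M = Σ M_i = 860/9 kN·m ≈ 95.555556 kN·m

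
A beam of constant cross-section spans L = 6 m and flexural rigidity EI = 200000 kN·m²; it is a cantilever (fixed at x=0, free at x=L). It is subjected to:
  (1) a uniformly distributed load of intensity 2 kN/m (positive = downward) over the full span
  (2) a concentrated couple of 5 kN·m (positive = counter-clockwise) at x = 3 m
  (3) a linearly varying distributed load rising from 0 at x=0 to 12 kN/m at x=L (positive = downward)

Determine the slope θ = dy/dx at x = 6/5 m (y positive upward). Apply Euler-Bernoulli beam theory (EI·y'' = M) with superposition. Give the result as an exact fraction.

Load 1 — uniform load w=2 kN/m over full span:
  θ_1 = -wx(x²-3Lx+3L²)/(6EI) = -2·(6/5)·((6/5)²-3·6·(6/5)+3·6²)/(6·200000) = -549/3125000 rad
Load 2 — applied couple M₀=5 kN·m at a=3 m (b=L-a=3):
  θ_2 = M₀x/EI  [x≤a] = 5·(6/5)/200000 = 3/100000 rad
Load 3 — triangular load w₀=12 kN/m (0→w₀ over full span):
  θ_3 = (w₀Lx²/4-w₀L²x/3-w₀x⁴/(24L))/EI = (12·6·(6/5)²/4-12·6²·(6/5)/3-12·(6/5)⁴/(24·6))/200000 = -22977/31250000 rad
Superposition: θ = Σ θ_i = -55059/62500000 rad ≈ -0.000881 rad

θ(6/5) = -55059/62500000 rad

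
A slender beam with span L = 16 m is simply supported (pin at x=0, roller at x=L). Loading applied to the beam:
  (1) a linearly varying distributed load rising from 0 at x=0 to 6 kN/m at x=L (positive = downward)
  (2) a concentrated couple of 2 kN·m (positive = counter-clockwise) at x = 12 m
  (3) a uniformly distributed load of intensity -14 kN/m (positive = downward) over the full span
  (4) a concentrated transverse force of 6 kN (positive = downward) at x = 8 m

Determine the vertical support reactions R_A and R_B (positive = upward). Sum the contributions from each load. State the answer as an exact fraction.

Load 1 — triangular load w₀=6 kN/m (0→w₀ over full span):
  R_A = w₀L/6 = 6·16/6 = 16 kN
  R_B = w₀L/3 = 6·16/3 = 32 kN
Load 2 — applied couple M₀=2 kN·m at a=12 m (b=L-a=4):
  R_A = M₀/L = 2/16 = 1/8 kN
  R_B = -M₀/L = -2/16 = -1/8 kN
Load 3 — uniform load w=-14 kN/m over full span:
  R_A = wL/2 = (-14)·16/2 = -112 kN
  R_B = wL/2 = (-14)·16/2 = -112 kN
Load 4 — point force P=6 kN at a=8 m (b=L-a=8):
  R_A = Pb/L = 6·8/16 = 3 kN
  R_B = Pa/L = 6·8/16 = 3 kN
Superposition: R_A = -743/8 kN, R_B = -617/8 kN

R_A = -743/8 kN, R_B = -617/8 kN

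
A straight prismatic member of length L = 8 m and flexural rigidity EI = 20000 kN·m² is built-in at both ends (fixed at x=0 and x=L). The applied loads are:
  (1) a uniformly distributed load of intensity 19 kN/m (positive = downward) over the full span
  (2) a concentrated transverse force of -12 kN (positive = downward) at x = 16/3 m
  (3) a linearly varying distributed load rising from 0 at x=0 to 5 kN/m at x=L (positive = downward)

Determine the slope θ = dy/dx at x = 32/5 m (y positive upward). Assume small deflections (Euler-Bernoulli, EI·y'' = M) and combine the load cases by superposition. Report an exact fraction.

Load 1 — uniform load w=19 kN/m over full span:
  θ_1 = -wx(L-x)(L-2x)/(12EI) = -19·(32/5)·(8-(32/5))·(8-2·(32/5))/(12·20000) = 304/78125 rad
Load 2 — point force P=-12 kN at a=16/3 m (b=L-a=8/3):
  θ_2 = Pa²(L-x)(2bL-(3b+a)(L-x))/(2L³EI)  [x>a] = (-12)·(16/3)²·(8-(32/5))·(2·(8/3)·8-(3·(8/3)+(16/3))·(8-(32/5)))/(2·8³·20000) = -16/28125 rad
Load 3 — triangular load w₀=5 kN/m (0→w₀ over full span):
  θ_3 = -w₀(2x(L-x)(L-2x)(x+2L)+x²(L-x)²)/(120LEI) = -5·(2·(32/5)·(8-(32/5))·(8-2·(32/5))·((32/5)+2·8)+(32/5)²·(8-(32/5))²)/(120·8·20000) = 128/234375 rad
Superposition: θ = Σ θ_i = 544/140625 rad ≈ 0.003868 rad

θ(32/5) = 544/140625 rad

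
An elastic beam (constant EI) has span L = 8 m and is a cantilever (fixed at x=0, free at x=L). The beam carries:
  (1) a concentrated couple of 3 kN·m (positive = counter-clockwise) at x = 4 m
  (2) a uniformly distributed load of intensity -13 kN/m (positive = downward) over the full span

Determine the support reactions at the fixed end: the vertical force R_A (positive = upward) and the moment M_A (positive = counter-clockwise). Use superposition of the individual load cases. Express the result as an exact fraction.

R_A = -104 kN, M_A = -419 kN·m

Load 1 — applied couple M₀=3 kN·m at a=4 m (b=L-a=4):
  R_A = 0 kN
  M_A = -M₀ = -3 kN·m
Load 2 — uniform load w=-13 kN/m over full span:
  R_A = wL = (-13)·8 = -104 kN
  M_A = wL²/2 = (-13)·8²/2 = -416 kN·m
Superposition: R_A = -104 kN, M_A = -419 kN·m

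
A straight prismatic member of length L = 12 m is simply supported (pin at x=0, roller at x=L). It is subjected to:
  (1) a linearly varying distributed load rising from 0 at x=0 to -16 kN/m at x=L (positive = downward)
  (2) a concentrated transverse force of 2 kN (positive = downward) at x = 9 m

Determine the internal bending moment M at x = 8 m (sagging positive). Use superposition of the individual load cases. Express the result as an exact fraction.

Load 1 — triangular load w₀=-16 kN/m (0→w₀ over full span):
  M_1 = w₀Lx/6 - w₀x³/(6L) = (-16)·12·8/6 - (-16)·8³/(6·12) = -1280/9 kN·m
Load 2 — point force P=2 kN at a=9 m (b=L-a=3):
  M_2 = Pbx/L  [x≤a] = 2·3·8/12 = 4 kN·m
Superposition: M = Σ M_i = -1244/9 kN·m ≈ -138.222222 kN·m

M(8) = -1244/9 kN·m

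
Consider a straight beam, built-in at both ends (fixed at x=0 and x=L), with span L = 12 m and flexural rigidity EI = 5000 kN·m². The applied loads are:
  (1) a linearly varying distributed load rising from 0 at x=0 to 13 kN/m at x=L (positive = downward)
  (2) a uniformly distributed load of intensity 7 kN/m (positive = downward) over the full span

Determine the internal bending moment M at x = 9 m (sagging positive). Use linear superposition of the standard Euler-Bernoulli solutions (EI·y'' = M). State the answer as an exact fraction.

M(9) = 1083/40 kN·m

Load 1 — triangular load w₀=13 kN/m (0→w₀ over full span):
  M_1 = 3w₀Lx/20 - w₀L²/30 - w₀x³/(6L) = 3·13·12·9/20 - 13·12²/30 - 13·9³/(6·12) = 663/40 kN·m
Load 2 — uniform load w=7 kN/m over full span:
  M_2 = wLx/2 - wL²/12 - wx²/2 = 7·12·9/2 - 7·12²/12 - 7·9²/2 = 21/2 kN·m
Superposition: M = Σ M_i = 1083/40 kN·m ≈ 27.075000 kN·m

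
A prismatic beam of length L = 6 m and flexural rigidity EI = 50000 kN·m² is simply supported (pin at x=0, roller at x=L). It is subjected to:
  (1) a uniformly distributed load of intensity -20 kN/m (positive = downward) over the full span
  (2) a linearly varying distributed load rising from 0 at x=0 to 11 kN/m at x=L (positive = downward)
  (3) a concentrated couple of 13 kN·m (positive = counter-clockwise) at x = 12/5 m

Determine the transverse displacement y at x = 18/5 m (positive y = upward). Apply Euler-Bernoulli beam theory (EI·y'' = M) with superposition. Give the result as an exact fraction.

Load 1 — uniform load w=-20 kN/m over full span:
  y_1 = -wx(L³-2Lx²+x³)/(24EI) = -(-20)·(18/5)·(6³-2·6·(18/5)²+(18/5)³)/(24·50000) = 2511/390625 m
Load 2 — triangular load w₀=11 kN/m (0→w₀ over full span):
  y_2 = -w₀x(7L⁴-10L²x²+3x⁴)/(360LEI) = -11·(18/5)·(7·6⁴-10·6²·(18/5)²+3·(18/5)⁴)/(360·6·50000) = -87912/48828125 m
Load 3 — applied couple M₀=13 kN·m at a=12/5 m (b=L-a=18/5):
  y_3 = (M₀x³/(6L)-M₀(x-a)²/2+C₁x)/EI  [x>a] with C₁=M₀(3b²-L²)/(6L)=26/25 = (13·(18/5)³/(6·6)-13·((18/5)-(12/5))²/2+(26/25)·(18/5))/50000 = 351/1562500 m
Superposition: y = Σ y_i = 947727/195312500 m ≈ 0.004852 m

y(18/5) = 947727/195312500 m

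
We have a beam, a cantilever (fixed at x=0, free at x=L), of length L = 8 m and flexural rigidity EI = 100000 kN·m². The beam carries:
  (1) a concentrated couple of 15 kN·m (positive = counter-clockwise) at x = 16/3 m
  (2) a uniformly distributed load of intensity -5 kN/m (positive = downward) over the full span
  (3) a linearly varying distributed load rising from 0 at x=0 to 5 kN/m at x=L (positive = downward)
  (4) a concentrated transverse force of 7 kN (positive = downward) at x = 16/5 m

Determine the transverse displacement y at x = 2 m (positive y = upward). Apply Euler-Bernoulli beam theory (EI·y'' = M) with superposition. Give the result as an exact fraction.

Load 1 — applied couple M₀=15 kN·m at a=16/3 m (b=L-a=8/3):
  y_1 = M₀x²/(2EI)  [x≤a] = 15·2²/(2·100000) = 3/10000 m
Load 2 — uniform load w=-5 kN/m over full span:
  y_2 = -wx²(x²-4Lx+6L²)/(24EI) = -(-5)·2²·(2²-4·8·2+6·8²)/(24·100000) = 27/10000 m
Load 3 — triangular load w₀=5 kN/m (0→w₀ over full span):
  y_3 = (w₀Lx³/12-w₀L²x²/6-w₀x⁵/(120L))/EI = (5·8·2³/12-5·8²·2²/6-5·2⁵/(120·8))/100000 = -1121/600000 m
Load 4 — point force P=7 kN at a=16/5 m (b=L-a=24/5):
  y_4 = -Px²(3a-x)/(6EI)  [x≤a] = -7·2²·(3·(16/5)-2)/(6·100000) = -133/375000 m
Superposition: y = Σ y_i = 777/1000000 m ≈ 0.000777 m

y(2) = 777/1000000 m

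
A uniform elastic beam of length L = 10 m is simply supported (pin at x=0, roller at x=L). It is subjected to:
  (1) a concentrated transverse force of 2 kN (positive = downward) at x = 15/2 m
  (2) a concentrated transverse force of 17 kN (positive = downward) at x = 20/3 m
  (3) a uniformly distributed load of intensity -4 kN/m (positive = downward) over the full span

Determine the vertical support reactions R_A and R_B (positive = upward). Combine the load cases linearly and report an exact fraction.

R_A = -83/6 kN, R_B = -43/6 kN

Load 1 — point force P=2 kN at a=15/2 m (b=L-a=5/2):
  R_A = Pb/L = 2·(5/2)/10 = 1/2 kN
  R_B = Pa/L = 2·(15/2)/10 = 3/2 kN
Load 2 — point force P=17 kN at a=20/3 m (b=L-a=10/3):
  R_A = Pb/L = 17·(10/3)/10 = 17/3 kN
  R_B = Pa/L = 17·(20/3)/10 = 34/3 kN
Load 3 — uniform load w=-4 kN/m over full span:
  R_A = wL/2 = (-4)·10/2 = -20 kN
  R_B = wL/2 = (-4)·10/2 = -20 kN
Superposition: R_A = -83/6 kN, R_B = -43/6 kN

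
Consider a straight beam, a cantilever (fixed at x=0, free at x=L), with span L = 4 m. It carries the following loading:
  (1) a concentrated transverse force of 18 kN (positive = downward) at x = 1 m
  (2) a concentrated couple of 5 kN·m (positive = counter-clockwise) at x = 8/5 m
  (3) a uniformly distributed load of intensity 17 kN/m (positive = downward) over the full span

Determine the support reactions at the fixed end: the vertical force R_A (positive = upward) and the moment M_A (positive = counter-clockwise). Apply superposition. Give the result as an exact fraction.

Load 1 — point force P=18 kN at a=1 m (b=L-a=3):
  R_A = P = 18 kN
  M_A = Pa = 18·1 = 18 kN·m
Load 2 — applied couple M₀=5 kN·m at a=8/5 m (b=L-a=12/5):
  R_A = 0 kN
  M_A = -M₀ = -5 kN·m
Load 3 — uniform load w=17 kN/m over full span:
  R_A = wL = 17·4 = 68 kN
  M_A = wL²/2 = 17·4²/2 = 136 kN·m
Superposition: R_A = 86 kN, M_A = 149 kN·m

R_A = 86 kN, M_A = 149 kN·m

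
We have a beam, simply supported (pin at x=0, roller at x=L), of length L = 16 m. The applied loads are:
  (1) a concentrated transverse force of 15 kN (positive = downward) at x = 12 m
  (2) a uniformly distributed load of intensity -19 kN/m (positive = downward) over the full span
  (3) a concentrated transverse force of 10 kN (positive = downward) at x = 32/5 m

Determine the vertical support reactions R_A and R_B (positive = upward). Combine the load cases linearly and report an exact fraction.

R_A = -569/4 kN, R_B = -547/4 kN

Load 1 — point force P=15 kN at a=12 m (b=L-a=4):
  R_A = Pb/L = 15·4/16 = 15/4 kN
  R_B = Pa/L = 15·12/16 = 45/4 kN
Load 2 — uniform load w=-19 kN/m over full span:
  R_A = wL/2 = (-19)·16/2 = -152 kN
  R_B = wL/2 = (-19)·16/2 = -152 kN
Load 3 — point force P=10 kN at a=32/5 m (b=L-a=48/5):
  R_A = Pb/L = 10·(48/5)/16 = 6 kN
  R_B = Pa/L = 10·(32/5)/16 = 4 kN
Superposition: R_A = -569/4 kN, R_B = -547/4 kN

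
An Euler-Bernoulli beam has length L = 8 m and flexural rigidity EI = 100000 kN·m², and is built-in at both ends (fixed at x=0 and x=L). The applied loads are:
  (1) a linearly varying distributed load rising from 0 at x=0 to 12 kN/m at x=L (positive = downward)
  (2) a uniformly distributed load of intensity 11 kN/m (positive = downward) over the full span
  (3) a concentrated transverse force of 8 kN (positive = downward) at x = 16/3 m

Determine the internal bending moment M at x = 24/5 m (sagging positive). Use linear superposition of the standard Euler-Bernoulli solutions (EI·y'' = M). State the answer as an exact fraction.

M(24/5) = 158288/3375 kN·m

Load 1 — triangular load w₀=12 kN/m (0→w₀ over full span):
  M_1 = 3w₀Lx/20 - w₀L²/30 - w₀x³/(6L) = 3·12·8·(24/5)/20 - 12·8²/30 - 12·(24/5)³/(6·8) = 1984/125 kN·m
Load 2 — uniform load w=11 kN/m over full span:
  M_2 = wLx/2 - wL²/12 - wx²/2 = 11·8·(24/5)/2 - 11·8²/12 - 11·(24/5)²/2 = 1936/75 kN·m
Load 3 — point force P=8 kN at a=16/3 m (b=L-a=8/3):
  M_3 = Pb²(3a+b)x/L³ - Pab²/L²  [x≤a] = 8·(8/3)²·(3·(16/3)+(8/3))·(24/5)/8³ - 8·(16/3)·(8/3)²/8² = 704/135 kN·m
Superposition: M = Σ M_i = 158288/3375 kN·m ≈ 46.900148 kN·m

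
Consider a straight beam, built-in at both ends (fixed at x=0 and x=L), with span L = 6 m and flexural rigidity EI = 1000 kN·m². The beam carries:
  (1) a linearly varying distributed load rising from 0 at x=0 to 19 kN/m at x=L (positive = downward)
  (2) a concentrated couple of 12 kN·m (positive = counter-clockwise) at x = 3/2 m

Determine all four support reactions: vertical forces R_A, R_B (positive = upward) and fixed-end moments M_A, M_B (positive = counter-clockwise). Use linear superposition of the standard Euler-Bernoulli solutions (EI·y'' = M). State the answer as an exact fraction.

R_A = 387/20 kN, M_A = 411/20 kN·m, R_B = 753/20 kN, M_B = -609/20 kN·m

Load 1 — triangular load w₀=19 kN/m (0→w₀ over full span):
  R_A = 3w₀L/20 = 3·19·6/20 = 171/10 kN
  M_A = w₀L²/30 = 19·6²/30 = 114/5 kN·m
  R_B = 7w₀L/20 = 7·19·6/20 = 399/10 kN
  M_B = -w₀L²/20 = -19·6²/20 = -171/5 kN·m
Load 2 — applied couple M₀=12 kN·m at a=3/2 m (b=L-a=9/2):
  R_A = 6M₀ab/L³ = 6·12·(3/2)·(9/2)/6³ = 9/4 kN
  M_A = M₀b(2a-b)/L² = 12·(9/2)·(2·(3/2)-(9/2))/6² = -9/4 kN·m
  R_B = -6M₀ab/L³ = -6·12·(3/2)·(9/2)/6³ = -9/4 kN
  M_B = M₀a(2b-a)/L² = 12·(3/2)·(2·(9/2)-(3/2))/6² = 15/4 kN·m
Superposition: R_A = 387/20 kN, M_A = 411/20 kN·m, R_B = 753/20 kN, M_B = -609/20 kN·m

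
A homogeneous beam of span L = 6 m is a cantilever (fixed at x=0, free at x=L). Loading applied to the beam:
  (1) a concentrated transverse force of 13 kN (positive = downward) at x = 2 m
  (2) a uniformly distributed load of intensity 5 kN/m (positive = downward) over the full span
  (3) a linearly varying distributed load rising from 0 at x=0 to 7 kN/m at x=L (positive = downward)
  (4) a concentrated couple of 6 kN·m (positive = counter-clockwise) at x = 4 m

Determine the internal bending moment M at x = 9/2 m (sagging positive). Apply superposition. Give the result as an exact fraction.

M(9/2) = -411/32 kN·m

Load 1 — point force P=13 kN at a=2 m (b=L-a=4):
  M_1 = 0  [x>a] = 0 kN·m
Load 2 — uniform load w=5 kN/m over full span:
  M_2 = -w(L-x)²/2 = -5·(6-(9/2))²/2 = -45/8 kN·m
Load 3 — triangular load w₀=7 kN/m (0→w₀ over full span):
  M_3 = w₀Lx/2 - w₀L²/3 - w₀x³/(6L) = 7·6·(9/2)/2 - 7·6²/3 - 7·(9/2)³/(6·6) = -231/32 kN·m
Load 4 — applied couple M₀=6 kN·m at a=4 m (b=L-a=2):
  M_4 = 0  [x>a] = 0 kN·m
Superposition: M = Σ M_i = -411/32 kN·m ≈ -12.843750 kN·m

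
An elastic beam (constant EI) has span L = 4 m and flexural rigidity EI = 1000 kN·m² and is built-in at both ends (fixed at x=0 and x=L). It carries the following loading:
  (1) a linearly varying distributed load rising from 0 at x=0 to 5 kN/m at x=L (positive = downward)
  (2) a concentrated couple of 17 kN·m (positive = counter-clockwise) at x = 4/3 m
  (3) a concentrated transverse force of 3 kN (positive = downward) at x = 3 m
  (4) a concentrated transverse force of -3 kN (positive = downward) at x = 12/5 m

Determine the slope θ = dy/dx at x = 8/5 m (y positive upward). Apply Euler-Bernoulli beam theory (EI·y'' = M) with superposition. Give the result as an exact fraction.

Load 1 — triangular load w₀=5 kN/m (0→w₀ over full span):
  θ_1 = -w₀(2x(L-x)(L-2x)(x+2L)+x²(L-x)²)/(120LEI) = -5·(2·(8/5)·(4-(8/5))·(4-2·(8/5))·((8/5)+2·4)+(8/5)²·(4-(8/5))²)/(120·4·1000) = -12/15625 rad
Load 2 — applied couple M₀=17 kN·m at a=4/3 m (b=L-a=8/3):
  θ_2 = (R_Ax²/2 - M_Ax - M₀(x-a))/EI  [x>a] with R_A=17/3, M_A=0 = ((17/3)·(8/5)²/2 - 0·(8/5) - 17·((8/5)-(4/3)))/1000 = 17/6250 rad
Load 3 — point force P=3 kN at a=3 m (b=L-a=1):
  θ_3 = -Pb²x(2aL-(3a+b)x)/(2L³EI)  [x≤a] = -3·1²·(8/5)·(2·3·4-(3·3+1)·(8/5))/(2·4³·1000) = -3/10000 rad
Load 4 — point force P=-3 kN at a=12/5 m (b=L-a=8/5):
  θ_4 = -Pb²x(2aL-(3a+b)x)/(2L³EI)  [x≤a] = -(-3)·(8/5)²·(8/5)·(2·(12/5)·4-(3·(12/5)+(8/5))·(8/5))/(2·4³·1000) = 192/390625 rad
Superposition: θ = Σ θ_i = 13397/6250000 rad ≈ 0.002144 rad

θ(8/5) = 13397/6250000 rad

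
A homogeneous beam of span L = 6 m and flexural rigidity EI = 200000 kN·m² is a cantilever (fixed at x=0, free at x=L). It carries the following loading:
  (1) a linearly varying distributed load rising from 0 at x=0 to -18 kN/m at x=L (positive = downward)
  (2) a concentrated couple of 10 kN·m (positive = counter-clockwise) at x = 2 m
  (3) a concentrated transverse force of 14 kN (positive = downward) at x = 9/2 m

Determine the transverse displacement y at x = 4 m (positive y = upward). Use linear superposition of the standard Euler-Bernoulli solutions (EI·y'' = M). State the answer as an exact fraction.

Load 1 — triangular load w₀=-18 kN/m (0→w₀ over full span):
  y_1 = (w₀Lx³/12-w₀L²x²/6-w₀x⁵/(120L))/EI = ((-18)·6·4³/12-(-18)·6²·4²/6-(-18)·4⁵/(120·6))/200000 = 92/15625 m
Load 2 — applied couple M₀=10 kN·m at a=2 m (b=L-a=4):
  y_2 = M₀a(2x-a)/(2EI)  [x>a] = 10·2·(2·4-2)/(2·200000) = 3/10000 m
Load 3 — point force P=14 kN at a=9/2 m (b=L-a=3/2):
  y_3 = -Px²(3a-x)/(6EI)  [x≤a] = -14·4²·(3·(9/2)-4)/(6·200000) = -133/75000 m
Superposition: y = Σ y_i = 3311/750000 m ≈ 0.004415 m

y(4) = 3311/750000 m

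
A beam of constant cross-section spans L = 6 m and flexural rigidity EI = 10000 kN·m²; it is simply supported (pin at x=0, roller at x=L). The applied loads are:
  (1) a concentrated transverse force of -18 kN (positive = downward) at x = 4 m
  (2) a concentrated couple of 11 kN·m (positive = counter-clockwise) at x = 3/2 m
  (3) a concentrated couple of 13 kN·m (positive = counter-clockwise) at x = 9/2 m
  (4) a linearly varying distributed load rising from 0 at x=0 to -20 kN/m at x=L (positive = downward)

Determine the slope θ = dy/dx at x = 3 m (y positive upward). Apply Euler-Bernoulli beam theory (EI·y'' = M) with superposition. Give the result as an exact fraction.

θ(3) = 7/8000 rad

Load 1 — point force P=-18 kN at a=4 m (b=L-a=2):
  θ_1 = -Pb(L²-b²-3x²)/(6LEI)  [x≤a] = -(-18)·2·(6²-2²-3·3²)/(6·6·10000) = 1/2000 rad
Load 2 — applied couple M₀=11 kN·m at a=3/2 m (b=L-a=9/2):
  θ_2 = (M₀x²/(2L)-M₀(x-a)+C₁)/EI  [x>a] with C₁=M₀(3b²-L²)/(6L)=121/16 = (11·3²/(2·6)-11·(3-(3/2))+(121/16))/10000 = -11/160000 rad
Load 3 — applied couple M₀=13 kN·m at a=9/2 m (b=L-a=3/2):
  θ_3 = (M₀x²/(2L)+C₁)/EI  [x≤a] with C₁=M₀(3b²-L²)/(6L)=-169/16 = (13·3²/(2·6)+(-169/16))/10000 = -13/160000 rad
Load 4 — triangular load w₀=-20 kN/m (0→w₀ over full span):
  θ_4 = -w₀(7L⁴-30L²x²+15x⁴)/(360LEI) = -(-20)·(7·6⁴-30·6²·3²+15·3⁴)/(360·6·10000) = 21/40000 rad
Superposition: θ = Σ θ_i = 7/8000 rad ≈ 0.000875 rad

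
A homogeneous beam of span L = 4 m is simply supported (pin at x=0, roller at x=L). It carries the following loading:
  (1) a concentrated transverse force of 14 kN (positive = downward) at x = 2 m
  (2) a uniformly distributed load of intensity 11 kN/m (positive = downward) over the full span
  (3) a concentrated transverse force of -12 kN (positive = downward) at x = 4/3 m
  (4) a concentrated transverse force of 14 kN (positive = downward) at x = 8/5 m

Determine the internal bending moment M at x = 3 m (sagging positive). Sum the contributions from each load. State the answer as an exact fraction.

Load 1 — point force P=14 kN at a=2 m (b=L-a=2):
  M_1 = Pa(L-x)/L  [x>a] = 14·2·(4-3)/4 = 7 kN·m
Load 2 — uniform load w=11 kN/m over full span:
  M_2 = wx(L-x)/2 = 11·3·(4-3)/2 = 33/2 kN·m
Load 3 — point force P=-12 kN at a=4/3 m (b=L-a=8/3):
  M_3 = Pa(L-x)/L  [x>a] = (-12)·(4/3)·(4-3)/4 = -4 kN·m
Load 4 — point force P=14 kN at a=8/5 m (b=L-a=12/5):
  M_4 = Pa(L-x)/L  [x>a] = 14·(8/5)·(4-3)/4 = 28/5 kN·m
Superposition: M = Σ M_i = 251/10 kN·m ≈ 25.100000 kN·m

M(3) = 251/10 kN·m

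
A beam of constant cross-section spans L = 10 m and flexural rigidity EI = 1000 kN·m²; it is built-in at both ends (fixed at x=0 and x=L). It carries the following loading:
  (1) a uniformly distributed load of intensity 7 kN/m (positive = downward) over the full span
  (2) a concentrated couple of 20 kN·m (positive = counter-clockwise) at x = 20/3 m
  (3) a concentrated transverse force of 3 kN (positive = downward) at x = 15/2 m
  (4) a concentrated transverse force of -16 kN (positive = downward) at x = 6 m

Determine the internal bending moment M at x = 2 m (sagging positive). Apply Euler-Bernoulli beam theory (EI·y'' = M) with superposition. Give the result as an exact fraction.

Load 1 — uniform load w=7 kN/m over full span:
  M_1 = wLx/2 - wL²/12 - wx²/2 = 7·10·2/2 - 7·10²/12 - 7·2²/2 = -7/3 kN·m
Load 2 — applied couple M₀=20 kN·m at a=20/3 m (b=L-a=10/3):
  M_2 = R_Ax - M_A  [x≤a] with R_A=8/3, M_A=20/3 = (8/3)·2 - (20/3) = -4/3 kN·m
Load 3 — point force P=3 kN at a=15/2 m (b=L-a=5/2):
  M_3 = Pb²(3a+b)x/L³ - Pab²/L²  [x≤a] = 3·(5/2)²·(3·(15/2)+(5/2))·2/10³ - 3·(15/2)·(5/2)²/10² = -15/32 kN·m
Load 4 — point force P=-16 kN at a=6 m (b=L-a=4):
  M_4 = Pb²(3a+b)x/L³ - Pab²/L²  [x≤a] = (-16)·4²·(3·6+4)·2/10³ - (-16)·6·4²/10² = 512/125 kN·m
Superposition: M = Σ M_i = -473/12000 kN·m ≈ -0.039417 kN·m

M(2) = -473/12000 kN·m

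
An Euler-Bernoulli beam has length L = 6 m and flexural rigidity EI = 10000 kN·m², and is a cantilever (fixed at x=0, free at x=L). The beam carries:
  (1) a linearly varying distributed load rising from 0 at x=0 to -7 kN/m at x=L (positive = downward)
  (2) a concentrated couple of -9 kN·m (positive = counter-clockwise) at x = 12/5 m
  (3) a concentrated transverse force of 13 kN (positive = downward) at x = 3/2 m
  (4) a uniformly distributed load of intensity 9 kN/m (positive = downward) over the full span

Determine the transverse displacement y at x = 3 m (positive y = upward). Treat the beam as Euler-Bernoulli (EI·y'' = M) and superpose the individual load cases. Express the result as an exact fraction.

y(3) = -61191/2000000 m

Load 1 — triangular load w₀=-7 kN/m (0→w₀ over full span):
  y_1 = (w₀Lx³/12-w₀L²x²/6-w₀x⁵/(120L))/EI = ((-7)·6·3³/12-(-7)·6²·3²/6-(-7)·3⁵/(120·6))/10000 = 22869/800000 m
Load 2 — applied couple M₀=-9 kN·m at a=12/5 m (b=L-a=18/5):
  y_2 = M₀a(2x-a)/(2EI)  [x>a] = (-9)·(12/5)·(2·3-(12/5))/(2·10000) = -243/62500 m
Load 3 — point force P=13 kN at a=3/2 m (b=L-a=9/2):
  y_3 = -Pa²(3x-a)/(6EI)  [x>a] = -13·(3/2)²·(3·3-(3/2))/(6·10000) = -117/32000 m
Load 4 — uniform load w=9 kN/m over full span:
  y_4 = -wx²(x²-4Lx+6L²)/(24EI) = -9·3²·(3²-4·6·3+6·6²)/(24·10000) = -4131/80000 m
Superposition: y = Σ y_i = -61191/2000000 m ≈ -0.030596 m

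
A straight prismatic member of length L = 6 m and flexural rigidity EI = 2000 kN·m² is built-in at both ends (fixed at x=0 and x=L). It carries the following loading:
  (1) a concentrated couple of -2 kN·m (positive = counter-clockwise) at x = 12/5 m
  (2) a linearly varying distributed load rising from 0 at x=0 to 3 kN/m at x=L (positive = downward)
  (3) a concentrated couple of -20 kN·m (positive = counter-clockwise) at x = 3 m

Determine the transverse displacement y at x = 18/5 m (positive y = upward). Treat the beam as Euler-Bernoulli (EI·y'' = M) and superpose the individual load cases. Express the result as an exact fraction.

y(18/5) = -8271/1953125 m

Load 1 — applied couple M₀=-2 kN·m at a=12/5 m (b=L-a=18/5):
  y_1 = (R_Ax³/6 - M_Ax²/2 - M₀(x-a)²/2)/EI  [x>a] with R_A=-12/25, M_A=-6/25 = ((-12/25)·(18/5)³/6 - (-6/25)·(18/5)²/2 - (-2)·((18/5)-(12/5))²/2)/2000 = -144/390625 m
Load 2 — triangular load w₀=3 kN/m (0→w₀ over full span):
  y_2 = -w₀x²(L-x)²(x+2L)/(120LEI) = -3·(18/5)²·(6-(18/5))²·((18/5)+2·6)/(120·6·2000) = -9477/3906250 m
Load 3 — applied couple M₀=-20 kN·m at a=3 m (b=L-a=3):
  y_3 = (R_Ax³/6 - M_Ax²/2 - M₀(x-a)²/2)/EI  [x>a] with R_A=-5, M_A=-5 = ((-5)·(18/5)³/6 - (-5)·(18/5)²/2 - (-20)·((18/5)-3)²/2)/2000 = -9/6250 m
Superposition: y = Σ y_i = -8271/1953125 m ≈ -0.004235 m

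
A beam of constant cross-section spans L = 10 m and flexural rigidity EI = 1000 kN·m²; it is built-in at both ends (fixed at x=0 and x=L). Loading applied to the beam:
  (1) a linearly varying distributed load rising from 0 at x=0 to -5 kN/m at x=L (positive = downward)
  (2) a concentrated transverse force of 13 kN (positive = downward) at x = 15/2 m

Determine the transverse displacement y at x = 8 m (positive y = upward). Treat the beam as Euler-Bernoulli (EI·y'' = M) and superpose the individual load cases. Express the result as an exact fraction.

y(8) = 1903/240000 m

Load 1 — triangular load w₀=-5 kN/m (0→w₀ over full span):
  y_1 = -w₀x²(L-x)²(x+2L)/(120LEI) = -(-5)·8²·(10-8)²·(8+2·10)/(120·10·1000) = 56/1875 m
Load 2 — point force P=13 kN at a=15/2 m (b=L-a=5/2):
  y_2 = -Pa²(L-x)²(3bL-(3b+a)(L-x))/(6L³EI)  [x>a] = -13·(15/2)²·(10-8)²·(3·(5/2)·10-(3·(5/2)+(15/2))·(10-8))/(6·10³·1000) = -351/16000 m
Superposition: y = Σ y_i = 1903/240000 m ≈ 0.007929 m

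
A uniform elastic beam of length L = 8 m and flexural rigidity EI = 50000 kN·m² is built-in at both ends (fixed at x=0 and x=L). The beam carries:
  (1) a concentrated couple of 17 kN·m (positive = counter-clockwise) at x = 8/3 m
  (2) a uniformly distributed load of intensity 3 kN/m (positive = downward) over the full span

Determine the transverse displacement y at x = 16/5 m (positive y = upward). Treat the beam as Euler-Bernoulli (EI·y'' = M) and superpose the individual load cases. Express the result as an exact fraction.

y(16/5) = -642/1953125 m

Load 1 — applied couple M₀=17 kN·m at a=8/3 m (b=L-a=16/3):
  y_1 = (R_Ax³/6 - M_Ax²/2 - M₀(x-a)²/2)/EI  [x>a] with R_A=17/6, M_A=0 = ((17/6)·(16/5)³/6 - 0·(16/5)²/2 - 17·((16/5)-(8/3))²/2)/50000 = 102/390625 m
Load 2 — uniform load w=3 kN/m over full span:
  y_2 = -wx²(L-x)²/(24EI) = -3·(16/5)²·(8-(16/5))²/(24·50000) = -1152/1953125 m
Superposition: y = Σ y_i = -642/1953125 m ≈ -0.000329 m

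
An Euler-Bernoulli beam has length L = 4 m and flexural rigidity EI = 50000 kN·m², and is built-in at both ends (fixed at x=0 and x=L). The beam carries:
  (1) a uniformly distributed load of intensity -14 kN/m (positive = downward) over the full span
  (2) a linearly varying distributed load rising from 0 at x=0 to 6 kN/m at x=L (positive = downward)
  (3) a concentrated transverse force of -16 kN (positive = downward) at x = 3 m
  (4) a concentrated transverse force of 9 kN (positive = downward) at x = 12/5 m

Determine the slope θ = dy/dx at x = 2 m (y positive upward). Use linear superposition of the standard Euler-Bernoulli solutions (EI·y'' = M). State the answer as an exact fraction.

Load 1 — uniform load w=-14 kN/m over full span:
  θ_1 = -wx(L-x)(L-2x)/(12EI) = -(-14)·2·(4-2)·(4-2·2)/(12·50000) = 0 rad
Load 2 — triangular load w₀=6 kN/m (0→w₀ over full span):
  θ_2 = -w₀(2x(L-x)(L-2x)(x+2L)+x²(L-x)²)/(120LEI) = -6·(2·2·(4-2)·(4-2·2)·(2+2·4)+2²·(4-2)²)/(120·4·50000) = -1/250000 rad
Load 3 — point force P=-16 kN at a=3 m (b=L-a=1):
  θ_3 = -Pb²x(2aL-(3a+b)x)/(2L³EI)  [x≤a] = -(-16)·1²·2·(2·3·4-(3·3+1)·2)/(2·4³·50000) = 1/50000 rad
Load 4 — point force P=9 kN at a=12/5 m (b=L-a=8/5):
  θ_4 = -Pb²x(2aL-(3a+b)x)/(2L³EI)  [x≤a] = -9·(8/5)²·2·(2·(12/5)·4-(3·(12/5)+(8/5))·2)/(2·4³·50000) = -9/781250 rad
Superposition: θ = Σ θ_i = 7/1562500 rad ≈ 0.000004 rad

θ(2) = 7/1562500 rad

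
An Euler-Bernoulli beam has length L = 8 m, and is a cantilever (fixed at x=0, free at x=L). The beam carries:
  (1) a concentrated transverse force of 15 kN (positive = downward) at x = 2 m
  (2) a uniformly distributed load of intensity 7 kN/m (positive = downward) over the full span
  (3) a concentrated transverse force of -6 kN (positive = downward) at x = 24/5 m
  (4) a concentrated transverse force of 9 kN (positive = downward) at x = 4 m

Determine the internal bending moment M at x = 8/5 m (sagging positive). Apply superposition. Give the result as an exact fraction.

M(8/5) = -3794/25 kN·m

Load 1 — point force P=15 kN at a=2 m (b=L-a=6):
  M_1 = -P(a-x)  [x≤a] = -15·(2-(8/5)) = -6 kN·m
Load 2 — uniform load w=7 kN/m over full span:
  M_2 = -w(L-x)²/2 = -7·(8-(8/5))²/2 = -3584/25 kN·m
Load 3 — point force P=-6 kN at a=24/5 m (b=L-a=16/5):
  M_3 = -P(a-x)  [x≤a] = -(-6)·((24/5)-(8/5)) = 96/5 kN·m
Load 4 — point force P=9 kN at a=4 m (b=L-a=4):
  M_4 = -P(a-x)  [x≤a] = -9·(4-(8/5)) = -108/5 kN·m
Superposition: M = Σ M_i = -3794/25 kN·m ≈ -151.760000 kN·m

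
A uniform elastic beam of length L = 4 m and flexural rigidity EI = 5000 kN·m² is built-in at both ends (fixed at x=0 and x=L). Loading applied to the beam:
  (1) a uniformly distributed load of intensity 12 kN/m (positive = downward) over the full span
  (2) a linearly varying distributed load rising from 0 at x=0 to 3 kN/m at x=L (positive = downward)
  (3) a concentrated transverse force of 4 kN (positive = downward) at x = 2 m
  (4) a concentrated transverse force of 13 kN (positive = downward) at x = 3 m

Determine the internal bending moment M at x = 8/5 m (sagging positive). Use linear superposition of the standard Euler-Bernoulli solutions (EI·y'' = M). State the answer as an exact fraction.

M(8/5) = 19641/2000 kN·m

Load 1 — uniform load w=12 kN/m over full span:
  M_1 = wLx/2 - wL²/12 - wx²/2 = 12·4·(8/5)/2 - 12·4²/12 - 12·(8/5)²/2 = 176/25 kN·m
Load 2 — triangular load w₀=3 kN/m (0→w₀ over full span):
  M_2 = 3w₀Lx/20 - w₀L²/30 - w₀x³/(6L) = 3·3·4·(8/5)/20 - 3·4²/30 - 3·(8/5)³/(6·4) = 96/125 kN·m
Load 3 — point force P=4 kN at a=2 m (b=L-a=2):
  M_3 = Pb²(3a+b)x/L³ - Pab²/L²  [x≤a] = 4·2²·(3·2+2)·(8/5)/4³ - 4·2·2²/4² = 6/5 kN·m
Load 4 — point force P=13 kN at a=3 m (b=L-a=1):
  M_4 = Pb²(3a+b)x/L³ - Pab²/L²  [x≤a] = 13·1²·(3·3+1)·(8/5)/4³ - 13·3·1²/4² = 13/16 kN·m
Superposition: M = Σ M_i = 19641/2000 kN·m ≈ 9.820500 kN·m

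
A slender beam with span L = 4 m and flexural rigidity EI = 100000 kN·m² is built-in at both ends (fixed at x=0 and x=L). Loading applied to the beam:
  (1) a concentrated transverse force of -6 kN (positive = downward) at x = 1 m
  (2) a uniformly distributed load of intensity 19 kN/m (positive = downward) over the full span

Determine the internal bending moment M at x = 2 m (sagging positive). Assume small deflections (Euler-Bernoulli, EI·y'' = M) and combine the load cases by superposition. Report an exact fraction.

Load 1 — point force P=-6 kN at a=1 m (b=L-a=3):
  M_1 = Pa²(a+3b)(L-x)/L³ - Pa²b/L²  [x>a] = (-6)·1²·(1+3·3)·(4-2)/4³ - (-6)·1²·3/4² = -3/4 kN·m
Load 2 — uniform load w=19 kN/m over full span:
  M_2 = wLx/2 - wL²/12 - wx²/2 = 19·4·2/2 - 19·4²/12 - 19·2²/2 = 38/3 kN·m
Superposition: M = Σ M_i = 143/12 kN·m ≈ 11.916667 kN·m

M(2) = 143/12 kN·m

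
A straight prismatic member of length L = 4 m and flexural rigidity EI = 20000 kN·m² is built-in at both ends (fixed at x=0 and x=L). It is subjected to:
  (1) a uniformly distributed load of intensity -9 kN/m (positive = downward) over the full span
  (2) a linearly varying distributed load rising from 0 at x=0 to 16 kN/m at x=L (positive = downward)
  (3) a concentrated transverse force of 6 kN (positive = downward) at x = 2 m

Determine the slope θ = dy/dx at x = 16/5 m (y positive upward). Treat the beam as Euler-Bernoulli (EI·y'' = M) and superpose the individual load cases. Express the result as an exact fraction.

θ(16/5) = 563/9375000 rad

Load 1 — uniform load w=-9 kN/m over full span:
  θ_1 = -wx(L-x)(L-2x)/(12EI) = -(-9)·(16/5)·(4-(16/5))·(4-2·(16/5))/(12·20000) = -18/78125 rad
Load 2 — triangular load w₀=16 kN/m (0→w₀ over full span):
  θ_2 = -w₀(2x(L-x)(L-2x)(x+2L)+x²(L-x)²)/(120LEI) = -16·(2·(16/5)·(4-(16/5))·(4-2·(16/5))·((16/5)+2·4)+(16/5)²·(4-(16/5))²)/(120·4·20000) = 256/1171875 rad
Load 3 — point force P=6 kN at a=2 m (b=L-a=2):
  θ_3 = Pa²(L-x)(2bL-(3b+a)(L-x))/(2L³EI)  [x>a] = 6·2²·(4-(16/5))·(2·2·4-(3·2+2)·(4-(16/5)))/(2·4³·20000) = 9/125000 rad
Superposition: θ = Σ θ_i = 563/9375000 rad ≈ 0.000060 rad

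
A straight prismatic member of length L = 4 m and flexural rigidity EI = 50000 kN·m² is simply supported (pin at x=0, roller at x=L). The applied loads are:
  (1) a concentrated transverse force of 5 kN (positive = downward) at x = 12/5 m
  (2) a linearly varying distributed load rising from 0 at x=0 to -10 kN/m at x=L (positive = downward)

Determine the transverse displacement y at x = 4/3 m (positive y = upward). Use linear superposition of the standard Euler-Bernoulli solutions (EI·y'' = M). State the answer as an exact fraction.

y(4/3) = 10096/56953125 m

Load 1 — point force P=5 kN at a=12/5 m (b=L-a=8/5):
  y_1 = -Pbx(L²-b²-x²)/(6LEI)  [x≤a] = -5·(8/5)·(4/3)·(4²-(8/5)²-(4/3)²)/(6·4·50000) = -656/6328125 m
Load 2 — triangular load w₀=-10 kN/m (0→w₀ over full span):
  y_2 = -w₀x(7L⁴-10L²x²+3x⁴)/(360LEI) = -(-10)·(4/3)·(7·4⁴-10·4²·(4/3)²+3·(4/3)⁴)/(360·4·50000) = 128/455625 m
Superposition: y = Σ y_i = 10096/56953125 m ≈ 0.000177 m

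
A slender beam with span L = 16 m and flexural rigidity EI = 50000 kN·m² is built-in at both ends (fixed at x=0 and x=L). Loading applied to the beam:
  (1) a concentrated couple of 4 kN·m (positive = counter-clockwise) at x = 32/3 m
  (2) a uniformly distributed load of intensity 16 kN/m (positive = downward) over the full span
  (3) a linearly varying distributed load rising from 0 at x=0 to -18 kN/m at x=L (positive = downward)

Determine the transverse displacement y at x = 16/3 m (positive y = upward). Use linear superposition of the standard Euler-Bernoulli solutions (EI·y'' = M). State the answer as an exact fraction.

y(16/3) = -2912/140625 m

Load 1 — applied couple M₀=4 kN·m at a=32/3 m (b=L-a=16/3):
  y_1 = (R_Ax³/6 - M_Ax²/2)/EI  [x≤a] with R_A=1/3, M_A=4/3 = ((1/3)·(16/3)³/6 - (4/3)·(16/3)²/2)/50000 = -32/151875 m
Load 2 — uniform load w=16 kN/m over full span:
  y_2 = -wx²(L-x)²/(24EI) = -16·(16/3)²·(16-(16/3))²/(24·50000) = -32768/759375 m
Load 3 — triangular load w₀=-18 kN/m (0→w₀ over full span):
  y_3 = -w₀x²(L-x)²(x+2L)/(120LEI) = -(-18)·(16/3)²·(16-(16/3))²·((16/3)+2·16)/(120·16·50000) = 28672/1265625 m
Superposition: y = Σ y_i = -2912/140625 m ≈ -0.020708 m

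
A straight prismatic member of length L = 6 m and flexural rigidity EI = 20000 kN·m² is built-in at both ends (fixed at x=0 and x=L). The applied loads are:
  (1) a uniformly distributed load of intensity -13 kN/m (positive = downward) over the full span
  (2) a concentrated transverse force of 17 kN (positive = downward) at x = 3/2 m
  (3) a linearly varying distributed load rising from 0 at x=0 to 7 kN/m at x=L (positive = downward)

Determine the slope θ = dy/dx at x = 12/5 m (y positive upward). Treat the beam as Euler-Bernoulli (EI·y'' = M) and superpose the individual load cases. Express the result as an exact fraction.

Load 1 — uniform load w=-13 kN/m over full span:
  θ_1 = -wx(L-x)(L-2x)/(12EI) = -(-13)·(12/5)·(6-(12/5))·(6-2·(12/5))/(12·20000) = 351/625000 rad
Load 2 — point force P=17 kN at a=3/2 m (b=L-a=9/2):
  θ_2 = Pa²(L-x)(2bL-(3b+a)(L-x))/(2L³EI)  [x>a] = 17·(3/2)²·(6-(12/5))·(2·(9/2)·6-(3·(9/2)+(3/2))·(6-(12/5)))/(2·6³·20000) = 0 rad
Load 3 — triangular load w₀=7 kN/m (0→w₀ over full span):
  θ_3 = -w₀(2x(L-x)(L-2x)(x+2L)+x²(L-x)²)/(120LEI) = -7·(2·(12/5)·(6-(12/5))·(6-2·(12/5))·((12/5)+2·6)+(12/5)²·(6-(12/5))²)/(120·6·20000) = -567/3125000 rad
Superposition: θ = Σ θ_i = 297/781250 rad ≈ 0.000380 rad

θ(12/5) = 297/781250 rad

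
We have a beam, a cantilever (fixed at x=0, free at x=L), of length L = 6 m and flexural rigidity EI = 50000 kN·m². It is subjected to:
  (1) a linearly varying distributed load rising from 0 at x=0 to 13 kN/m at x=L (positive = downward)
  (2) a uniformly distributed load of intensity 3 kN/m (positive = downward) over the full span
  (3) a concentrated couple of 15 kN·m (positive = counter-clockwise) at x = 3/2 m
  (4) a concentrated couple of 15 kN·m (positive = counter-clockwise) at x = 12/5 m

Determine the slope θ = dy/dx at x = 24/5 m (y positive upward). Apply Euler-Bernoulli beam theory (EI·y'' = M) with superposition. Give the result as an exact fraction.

θ(24/5) = -495099/62500000 rad

Load 1 — triangular load w₀=13 kN/m (0→w₀ over full span):
  θ_1 = (w₀Lx²/4-w₀L²x/3-w₀x⁴/(24L))/EI = (13·6·(24/5)²/4-13·6²·(24/5)/3-13·(24/5)⁴/(24·6))/50000 = -13572/1953125 rad
Load 2 — uniform load w=3 kN/m over full span:
  θ_2 = -wx(x²-3Lx+3L²)/(6EI) = -3·(24/5)·((24/5)²-3·6·(24/5)+3·6²)/(6·50000) = -837/390625 rad
Load 3 — applied couple M₀=15 kN·m at a=3/2 m (b=L-a=9/2):
  θ_3 = M₀a/EI  [x>a] = 15·(3/2)/50000 = 9/20000 rad
Load 4 — applied couple M₀=15 kN·m at a=12/5 m (b=L-a=18/5):
  θ_4 = M₀a/EI  [x>a] = 15·(12/5)/50000 = 9/12500 rad
Superposition: θ = Σ θ_i = -495099/62500000 rad ≈ -0.007922 rad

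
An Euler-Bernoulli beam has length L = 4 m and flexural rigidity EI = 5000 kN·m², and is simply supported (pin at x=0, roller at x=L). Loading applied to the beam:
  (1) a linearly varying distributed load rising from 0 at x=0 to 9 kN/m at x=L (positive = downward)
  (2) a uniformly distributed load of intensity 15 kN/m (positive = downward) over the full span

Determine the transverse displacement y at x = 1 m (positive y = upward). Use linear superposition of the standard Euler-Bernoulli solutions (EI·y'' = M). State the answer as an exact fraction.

Load 1 — triangular load w₀=9 kN/m (0→w₀ over full span):
  y_1 = -w₀x(7L⁴-10L²x²+3x⁴)/(360LEI) = -9·1·(7·4⁴-10·4²·1²+3·1⁴)/(360·4·5000) = -327/160000 m
Load 2 — uniform load w=15 kN/m over full span:
  y_2 = -wx(L³-2Lx²+x³)/(24EI) = -15·1·(4³-2·4·1²+1³)/(24·5000) = -57/8000 m
Superposition: y = Σ y_i = -1467/160000 m ≈ -0.009169 m

y(1) = -1467/160000 m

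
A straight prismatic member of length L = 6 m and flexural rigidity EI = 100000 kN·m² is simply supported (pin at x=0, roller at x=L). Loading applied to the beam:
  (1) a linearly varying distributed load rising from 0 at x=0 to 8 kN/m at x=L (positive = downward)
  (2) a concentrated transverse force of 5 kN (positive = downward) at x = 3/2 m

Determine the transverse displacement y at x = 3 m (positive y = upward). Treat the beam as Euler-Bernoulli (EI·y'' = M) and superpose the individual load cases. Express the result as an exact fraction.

Load 1 — triangular load w₀=8 kN/m (0→w₀ over full span):
  y_1 = -w₀x(7L⁴-10L²x²+3x⁴)/(360LEI) = -8·3·(7·6⁴-10·6²·3²+3·3⁴)/(360·6·100000) = -27/40000 m
Load 2 — point force P=5 kN at a=3/2 m (b=L-a=9/2):
  y_2 = -Pa(L-x)(2Lx-a²-x²)/(6LEI)  [x>a] = -5·(3/2)·(6-3)·(2·6·3-(3/2)²-3²)/(6·6·100000) = -99/640000 m
Superposition: y = Σ y_i = -531/640000 m ≈ -0.000830 m

y(3) = -531/640000 m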